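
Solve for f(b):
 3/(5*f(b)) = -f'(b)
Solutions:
 f(b) = -sqrt(C1 - 30*b)/5
 f(b) = sqrt(C1 - 30*b)/5


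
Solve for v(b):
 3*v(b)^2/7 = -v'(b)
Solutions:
 v(b) = 7/(C1 + 3*b)


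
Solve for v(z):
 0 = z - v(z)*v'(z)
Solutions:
 v(z) = -sqrt(C1 + z^2)
 v(z) = sqrt(C1 + z^2)


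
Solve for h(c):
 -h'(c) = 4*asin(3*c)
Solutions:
 h(c) = C1 - 4*c*asin(3*c) - 4*sqrt(1 - 9*c^2)/3


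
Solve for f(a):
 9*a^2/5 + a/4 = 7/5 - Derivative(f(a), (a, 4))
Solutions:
 f(a) = C1 + C2*a + C3*a^2 + C4*a^3 - a^6/200 - a^5/480 + 7*a^4/120


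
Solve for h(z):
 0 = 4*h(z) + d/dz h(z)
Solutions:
 h(z) = C1*exp(-4*z)


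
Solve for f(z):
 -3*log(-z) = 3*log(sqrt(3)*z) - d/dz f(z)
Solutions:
 f(z) = C1 + 6*z*log(z) + z*(-6 + 3*log(3)/2 + 3*I*pi)


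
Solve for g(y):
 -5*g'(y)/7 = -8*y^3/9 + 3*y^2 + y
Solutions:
 g(y) = C1 + 14*y^4/45 - 7*y^3/5 - 7*y^2/10


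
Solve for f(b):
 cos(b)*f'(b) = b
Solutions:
 f(b) = C1 + Integral(b/cos(b), b)


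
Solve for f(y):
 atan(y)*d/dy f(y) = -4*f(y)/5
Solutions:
 f(y) = C1*exp(-4*Integral(1/atan(y), y)/5)


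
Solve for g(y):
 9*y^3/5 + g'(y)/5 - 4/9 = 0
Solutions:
 g(y) = C1 - 9*y^4/4 + 20*y/9


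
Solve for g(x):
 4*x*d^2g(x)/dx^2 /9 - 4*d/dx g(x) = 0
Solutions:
 g(x) = C1 + C2*x^10


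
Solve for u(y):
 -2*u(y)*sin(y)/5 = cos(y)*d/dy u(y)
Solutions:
 u(y) = C1*cos(y)^(2/5)


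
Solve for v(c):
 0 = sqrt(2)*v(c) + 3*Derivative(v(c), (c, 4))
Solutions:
 v(c) = (C1*sin(2^(5/8)*3^(3/4)*c/6) + C2*cos(2^(5/8)*3^(3/4)*c/6))*exp(-2^(5/8)*3^(3/4)*c/6) + (C3*sin(2^(5/8)*3^(3/4)*c/6) + C4*cos(2^(5/8)*3^(3/4)*c/6))*exp(2^(5/8)*3^(3/4)*c/6)


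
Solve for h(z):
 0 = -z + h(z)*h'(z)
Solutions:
 h(z) = -sqrt(C1 + z^2)
 h(z) = sqrt(C1 + z^2)


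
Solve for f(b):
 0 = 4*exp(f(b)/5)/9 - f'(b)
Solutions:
 f(b) = 5*log(-1/(C1 + 4*b)) + 5*log(45)


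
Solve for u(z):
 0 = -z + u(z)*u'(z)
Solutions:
 u(z) = -sqrt(C1 + z^2)
 u(z) = sqrt(C1 + z^2)


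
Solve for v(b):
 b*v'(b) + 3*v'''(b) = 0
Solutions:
 v(b) = C1 + Integral(C2*airyai(-3^(2/3)*b/3) + C3*airybi(-3^(2/3)*b/3), b)


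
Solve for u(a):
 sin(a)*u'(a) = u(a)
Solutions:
 u(a) = C1*sqrt(cos(a) - 1)/sqrt(cos(a) + 1)


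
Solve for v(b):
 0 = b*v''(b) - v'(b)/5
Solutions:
 v(b) = C1 + C2*b^(6/5)


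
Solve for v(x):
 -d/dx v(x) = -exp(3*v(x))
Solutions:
 v(x) = log(-1/(C1 + 3*x))/3
 v(x) = log((-1/(C1 + x))^(1/3)*(-3^(2/3) - 3*3^(1/6)*I)/6)
 v(x) = log((-1/(C1 + x))^(1/3)*(-3^(2/3) + 3*3^(1/6)*I)/6)


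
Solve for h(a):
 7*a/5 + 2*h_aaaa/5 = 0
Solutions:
 h(a) = C1 + C2*a + C3*a^2 + C4*a^3 - 7*a^5/240


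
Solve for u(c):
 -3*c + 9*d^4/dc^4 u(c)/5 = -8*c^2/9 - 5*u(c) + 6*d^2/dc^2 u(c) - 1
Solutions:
 u(c) = -8*c^2/45 + 3*c/5 + (C1 + C2*c)*exp(-sqrt(15)*c/3) + (C3 + C4*c)*exp(sqrt(15)*c/3) - 47/75


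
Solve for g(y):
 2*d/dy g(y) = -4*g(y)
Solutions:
 g(y) = C1*exp(-2*y)


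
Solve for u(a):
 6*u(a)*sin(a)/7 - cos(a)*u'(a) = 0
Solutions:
 u(a) = C1/cos(a)^(6/7)


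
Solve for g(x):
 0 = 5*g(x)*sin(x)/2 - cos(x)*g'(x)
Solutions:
 g(x) = C1/cos(x)^(5/2)


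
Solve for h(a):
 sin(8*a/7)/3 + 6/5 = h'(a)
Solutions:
 h(a) = C1 + 6*a/5 - 7*cos(8*a/7)/24


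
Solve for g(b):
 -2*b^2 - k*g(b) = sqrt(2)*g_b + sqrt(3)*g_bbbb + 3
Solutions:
 g(b) = C1*exp(b*Piecewise((-sqrt(3)*sqrt(-(-18)^(1/3))/6 + sqrt((-18)^(1/3)/3 + 2*sqrt(2)/sqrt(-(-18)^(1/3)))/2, Eq(sqrt(3)*k, 0)), (-sqrt(2*sqrt(3)*k/(9*(sqrt(-sqrt(3)*k^3/243 + 1/576) + 1/24)^(1/3)) + 2*(sqrt(-sqrt(3)*k^3/243 + 1/576) + 1/24)^(1/3))/2 + sqrt(-2*sqrt(3)*k/(9*(sqrt(-sqrt(3)*k^3/243 + 1/576) + 1/24)^(1/3)) - 2*(sqrt(-sqrt(3)*k^3/243 + 1/576) + 1/24)^(1/3) + 2*sqrt(6)/(3*sqrt(2*sqrt(3)*k/(9*(sqrt(-sqrt(3)*k^3/243 + 1/576) + 1/24)^(1/3)) + 2*(sqrt(-sqrt(3)*k^3/243 + 1/576) + 1/24)^(1/3))))/2, True))) + C2*exp(b*Piecewise((sqrt(3)*sqrt(-(-18)^(1/3))/6 - sqrt(-2*sqrt(2)/sqrt(-(-18)^(1/3)) + (-18)^(1/3)/3)/2, Eq(sqrt(3)*k, 0)), (sqrt(2*sqrt(3)*k/(9*(sqrt(-sqrt(3)*k^3/243 + 1/576) + 1/24)^(1/3)) + 2*(sqrt(-sqrt(3)*k^3/243 + 1/576) + 1/24)^(1/3))/2 - sqrt(-2*sqrt(3)*k/(9*(sqrt(-sqrt(3)*k^3/243 + 1/576) + 1/24)^(1/3)) - 2*(sqrt(-sqrt(3)*k^3/243 + 1/576) + 1/24)^(1/3) - 2*sqrt(6)/(3*sqrt(2*sqrt(3)*k/(9*(sqrt(-sqrt(3)*k^3/243 + 1/576) + 1/24)^(1/3)) + 2*(sqrt(-sqrt(3)*k^3/243 + 1/576) + 1/24)^(1/3))))/2, True))) + C3*exp(b*Piecewise((-sqrt((-18)^(1/3)/3 + 2*sqrt(2)/sqrt(-(-18)^(1/3)))/2 - sqrt(3)*sqrt(-(-18)^(1/3))/6, Eq(sqrt(3)*k, 0)), (-sqrt(2*sqrt(3)*k/(9*(sqrt(-sqrt(3)*k^3/243 + 1/576) + 1/24)^(1/3)) + 2*(sqrt(-sqrt(3)*k^3/243 + 1/576) + 1/24)^(1/3))/2 - sqrt(-2*sqrt(3)*k/(9*(sqrt(-sqrt(3)*k^3/243 + 1/576) + 1/24)^(1/3)) - 2*(sqrt(-sqrt(3)*k^3/243 + 1/576) + 1/24)^(1/3) + 2*sqrt(6)/(3*sqrt(2*sqrt(3)*k/(9*(sqrt(-sqrt(3)*k^3/243 + 1/576) + 1/24)^(1/3)) + 2*(sqrt(-sqrt(3)*k^3/243 + 1/576) + 1/24)^(1/3))))/2, True))) + C4*exp(b*Piecewise((sqrt(-2*sqrt(2)/sqrt(-(-18)^(1/3)) + (-18)^(1/3)/3)/2 + sqrt(3)*sqrt(-(-18)^(1/3))/6, Eq(sqrt(3)*k, 0)), (sqrt(2*sqrt(3)*k/(9*(sqrt(-sqrt(3)*k^3/243 + 1/576) + 1/24)^(1/3)) + 2*(sqrt(-sqrt(3)*k^3/243 + 1/576) + 1/24)^(1/3))/2 + sqrt(-2*sqrt(3)*k/(9*(sqrt(-sqrt(3)*k^3/243 + 1/576) + 1/24)^(1/3)) - 2*(sqrt(-sqrt(3)*k^3/243 + 1/576) + 1/24)^(1/3) - 2*sqrt(6)/(3*sqrt(2*sqrt(3)*k/(9*(sqrt(-sqrt(3)*k^3/243 + 1/576) + 1/24)^(1/3)) + 2*(sqrt(-sqrt(3)*k^3/243 + 1/576) + 1/24)^(1/3))))/2, True))) - 2*b^2/k + 4*sqrt(2)*b/k^2 - 3/k - 8/k^3


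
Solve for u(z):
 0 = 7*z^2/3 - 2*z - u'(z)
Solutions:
 u(z) = C1 + 7*z^3/9 - z^2


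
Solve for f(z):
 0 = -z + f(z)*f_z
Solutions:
 f(z) = -sqrt(C1 + z^2)
 f(z) = sqrt(C1 + z^2)


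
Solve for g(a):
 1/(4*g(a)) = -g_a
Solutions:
 g(a) = -sqrt(C1 - 2*a)/2
 g(a) = sqrt(C1 - 2*a)/2


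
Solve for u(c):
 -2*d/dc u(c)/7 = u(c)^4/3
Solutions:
 u(c) = 2^(1/3)*(1/(C1 + 7*c))^(1/3)
 u(c) = 2^(1/3)*(-1 - sqrt(3)*I)*(1/(C1 + 7*c))^(1/3)/2
 u(c) = 2^(1/3)*(-1 + sqrt(3)*I)*(1/(C1 + 7*c))^(1/3)/2


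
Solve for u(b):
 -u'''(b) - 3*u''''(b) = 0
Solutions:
 u(b) = C1 + C2*b + C3*b^2 + C4*exp(-b/3)


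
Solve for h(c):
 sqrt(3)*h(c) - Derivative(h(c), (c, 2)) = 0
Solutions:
 h(c) = C1*exp(-3^(1/4)*c) + C2*exp(3^(1/4)*c)


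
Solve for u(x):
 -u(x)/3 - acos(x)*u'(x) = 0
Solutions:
 u(x) = C1*exp(-Integral(1/acos(x), x)/3)


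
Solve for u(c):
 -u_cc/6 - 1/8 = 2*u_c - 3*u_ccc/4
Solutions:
 u(c) = C1 + C2*exp(c*(1 - sqrt(217))/9) + C3*exp(c*(1 + sqrt(217))/9) - c/16


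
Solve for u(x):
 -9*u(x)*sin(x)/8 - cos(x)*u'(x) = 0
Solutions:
 u(x) = C1*cos(x)^(9/8)


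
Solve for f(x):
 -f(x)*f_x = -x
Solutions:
 f(x) = -sqrt(C1 + x^2)
 f(x) = sqrt(C1 + x^2)


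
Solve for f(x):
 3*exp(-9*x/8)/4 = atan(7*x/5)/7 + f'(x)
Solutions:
 f(x) = C1 - x*atan(7*x/5)/7 + 5*log(49*x^2 + 25)/98 - 2*exp(-9*x/8)/3


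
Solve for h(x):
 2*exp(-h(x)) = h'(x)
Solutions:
 h(x) = log(C1 + 2*x)


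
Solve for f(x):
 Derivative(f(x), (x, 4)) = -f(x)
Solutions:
 f(x) = (C1*sin(sqrt(2)*x/2) + C2*cos(sqrt(2)*x/2))*exp(-sqrt(2)*x/2) + (C3*sin(sqrt(2)*x/2) + C4*cos(sqrt(2)*x/2))*exp(sqrt(2)*x/2)


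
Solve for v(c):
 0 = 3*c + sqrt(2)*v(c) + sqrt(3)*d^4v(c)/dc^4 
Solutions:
 v(c) = -3*sqrt(2)*c/2 + (C1*sin(2^(5/8)*3^(7/8)*c/6) + C2*cos(2^(5/8)*3^(7/8)*c/6))*exp(-2^(5/8)*3^(7/8)*c/6) + (C3*sin(2^(5/8)*3^(7/8)*c/6) + C4*cos(2^(5/8)*3^(7/8)*c/6))*exp(2^(5/8)*3^(7/8)*c/6)


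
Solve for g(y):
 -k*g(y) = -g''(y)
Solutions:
 g(y) = C1*exp(-sqrt(k)*y) + C2*exp(sqrt(k)*y)


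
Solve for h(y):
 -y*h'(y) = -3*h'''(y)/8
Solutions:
 h(y) = C1 + Integral(C2*airyai(2*3^(2/3)*y/3) + C3*airybi(2*3^(2/3)*y/3), y)


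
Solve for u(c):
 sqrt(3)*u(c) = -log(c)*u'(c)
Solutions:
 u(c) = C1*exp(-sqrt(3)*li(c))


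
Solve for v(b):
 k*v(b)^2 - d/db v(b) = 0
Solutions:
 v(b) = -1/(C1 + b*k)


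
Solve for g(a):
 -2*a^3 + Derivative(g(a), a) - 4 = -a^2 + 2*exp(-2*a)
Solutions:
 g(a) = C1 + a^4/2 - a^3/3 + 4*a - exp(-2*a)


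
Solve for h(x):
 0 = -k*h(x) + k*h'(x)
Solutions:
 h(x) = C1*exp(x)


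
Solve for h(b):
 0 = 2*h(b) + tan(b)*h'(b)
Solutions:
 h(b) = C1/sin(b)^2


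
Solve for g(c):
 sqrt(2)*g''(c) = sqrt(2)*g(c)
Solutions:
 g(c) = C1*exp(-c) + C2*exp(c)


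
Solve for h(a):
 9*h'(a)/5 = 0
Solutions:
 h(a) = C1


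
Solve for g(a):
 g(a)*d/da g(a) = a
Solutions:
 g(a) = -sqrt(C1 + a^2)
 g(a) = sqrt(C1 + a^2)


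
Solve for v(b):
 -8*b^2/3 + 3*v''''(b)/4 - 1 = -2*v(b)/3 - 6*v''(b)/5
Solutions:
 v(b) = 4*b^2 + (C1*sin(2^(3/4)*sqrt(3)*b*cos(atan(sqrt(14)/6)/2)/3) + C2*cos(2^(3/4)*sqrt(3)*b*cos(atan(sqrt(14)/6)/2)/3))*exp(-2^(3/4)*sqrt(3)*b*sin(atan(sqrt(14)/6)/2)/3) + (C3*sin(2^(3/4)*sqrt(3)*b*cos(atan(sqrt(14)/6)/2)/3) + C4*cos(2^(3/4)*sqrt(3)*b*cos(atan(sqrt(14)/6)/2)/3))*exp(2^(3/4)*sqrt(3)*b*sin(atan(sqrt(14)/6)/2)/3) - 129/10


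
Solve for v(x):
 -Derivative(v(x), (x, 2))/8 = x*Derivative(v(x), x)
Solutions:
 v(x) = C1 + C2*erf(2*x)


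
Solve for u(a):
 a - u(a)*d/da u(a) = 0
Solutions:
 u(a) = -sqrt(C1 + a^2)
 u(a) = sqrt(C1 + a^2)


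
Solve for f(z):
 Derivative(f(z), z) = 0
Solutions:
 f(z) = C1


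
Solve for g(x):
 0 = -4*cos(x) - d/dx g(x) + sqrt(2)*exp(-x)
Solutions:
 g(x) = C1 - 4*sin(x) - sqrt(2)*exp(-x)


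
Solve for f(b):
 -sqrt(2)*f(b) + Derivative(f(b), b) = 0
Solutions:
 f(b) = C1*exp(sqrt(2)*b)


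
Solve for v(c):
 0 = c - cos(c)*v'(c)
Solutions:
 v(c) = C1 + Integral(c/cos(c), c)


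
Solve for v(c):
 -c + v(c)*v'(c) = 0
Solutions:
 v(c) = -sqrt(C1 + c^2)
 v(c) = sqrt(C1 + c^2)


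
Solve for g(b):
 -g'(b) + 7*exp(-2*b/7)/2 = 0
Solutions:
 g(b) = C1 - 49*exp(-2*b/7)/4


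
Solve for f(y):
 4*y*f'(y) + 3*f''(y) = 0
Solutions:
 f(y) = C1 + C2*erf(sqrt(6)*y/3)


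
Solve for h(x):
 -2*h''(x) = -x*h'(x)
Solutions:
 h(x) = C1 + C2*erfi(x/2)


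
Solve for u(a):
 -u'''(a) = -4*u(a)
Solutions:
 u(a) = C3*exp(2^(2/3)*a) + (C1*sin(2^(2/3)*sqrt(3)*a/2) + C2*cos(2^(2/3)*sqrt(3)*a/2))*exp(-2^(2/3)*a/2)


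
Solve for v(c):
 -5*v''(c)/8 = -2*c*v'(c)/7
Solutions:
 v(c) = C1 + C2*erfi(2*sqrt(70)*c/35)


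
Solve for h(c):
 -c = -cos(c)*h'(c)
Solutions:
 h(c) = C1 + Integral(c/cos(c), c)


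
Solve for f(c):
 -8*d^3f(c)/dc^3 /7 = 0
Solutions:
 f(c) = C1 + C2*c + C3*c^2


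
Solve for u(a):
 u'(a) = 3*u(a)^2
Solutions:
 u(a) = -1/(C1 + 3*a)


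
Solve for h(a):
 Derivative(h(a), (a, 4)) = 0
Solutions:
 h(a) = C1 + C2*a + C3*a^2 + C4*a^3


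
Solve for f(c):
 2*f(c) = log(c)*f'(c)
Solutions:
 f(c) = C1*exp(2*li(c))


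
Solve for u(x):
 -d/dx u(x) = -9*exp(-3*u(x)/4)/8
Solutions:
 u(x) = 4*log(C1 + 27*x/32)/3
 u(x) = 4*log((-6^(1/3) - 2^(1/3)*3^(5/6)*I)*(C1 + 9*x)^(1/3)/8)
 u(x) = 4*log((-6^(1/3) + 2^(1/3)*3^(5/6)*I)*(C1 + 9*x)^(1/3)/8)


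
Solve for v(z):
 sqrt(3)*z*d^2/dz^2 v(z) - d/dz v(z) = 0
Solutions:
 v(z) = C1 + C2*z^(sqrt(3)/3 + 1)


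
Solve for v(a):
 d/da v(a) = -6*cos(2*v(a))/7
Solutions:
 6*a/7 - log(sin(2*v(a)) - 1)/4 + log(sin(2*v(a)) + 1)/4 = C1


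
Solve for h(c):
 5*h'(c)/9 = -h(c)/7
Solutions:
 h(c) = C1*exp(-9*c/35)


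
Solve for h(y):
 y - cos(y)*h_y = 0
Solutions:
 h(y) = C1 + Integral(y/cos(y), y)


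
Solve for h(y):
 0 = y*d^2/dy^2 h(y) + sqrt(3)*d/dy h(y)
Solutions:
 h(y) = C1 + C2*y^(1 - sqrt(3))


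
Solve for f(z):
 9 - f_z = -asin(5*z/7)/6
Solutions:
 f(z) = C1 + z*asin(5*z/7)/6 + 9*z + sqrt(49 - 25*z^2)/30


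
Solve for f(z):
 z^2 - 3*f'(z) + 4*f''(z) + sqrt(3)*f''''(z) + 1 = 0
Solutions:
 f(z) = C1 + C2*exp(z*(-2^(2/3)*3^(1/6)*(27 + sqrt(256*sqrt(3) + 729))^(1/3) + 8*6^(1/3)/(27 + sqrt(256*sqrt(3) + 729))^(1/3))/12)*sin(z*(8*2^(1/3)*3^(5/6)/(27 + sqrt(256*sqrt(3) + 729))^(1/3) + 6^(2/3)*(27 + sqrt(256*sqrt(3) + 729))^(1/3))/12) + C3*exp(z*(-2^(2/3)*3^(1/6)*(27 + sqrt(256*sqrt(3) + 729))^(1/3) + 8*6^(1/3)/(27 + sqrt(256*sqrt(3) + 729))^(1/3))/12)*cos(z*(8*2^(1/3)*3^(5/6)/(27 + sqrt(256*sqrt(3) + 729))^(1/3) + 6^(2/3)*(27 + sqrt(256*sqrt(3) + 729))^(1/3))/12) + C4*exp(-z*(-2^(2/3)*3^(1/6)*(27 + sqrt(256*sqrt(3) + 729))^(1/3) + 8*6^(1/3)/(27 + sqrt(256*sqrt(3) + 729))^(1/3))/6) + z^3/9 + 4*z^2/9 + 41*z/27


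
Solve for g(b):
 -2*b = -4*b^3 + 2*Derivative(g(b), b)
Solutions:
 g(b) = C1 + b^4/2 - b^2/2


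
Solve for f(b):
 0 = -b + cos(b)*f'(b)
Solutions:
 f(b) = C1 + Integral(b/cos(b), b)


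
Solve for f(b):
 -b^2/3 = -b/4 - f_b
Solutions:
 f(b) = C1 + b^3/9 - b^2/8


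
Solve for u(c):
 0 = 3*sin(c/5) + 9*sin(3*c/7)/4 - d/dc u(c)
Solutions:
 u(c) = C1 - 15*cos(c/5) - 21*cos(3*c/7)/4


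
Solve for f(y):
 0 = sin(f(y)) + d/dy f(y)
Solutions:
 f(y) = -acos((-C1 - exp(2*y))/(C1 - exp(2*y))) + 2*pi
 f(y) = acos((-C1 - exp(2*y))/(C1 - exp(2*y)))


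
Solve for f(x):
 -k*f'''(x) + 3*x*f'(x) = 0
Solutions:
 f(x) = C1 + Integral(C2*airyai(3^(1/3)*x*(1/k)^(1/3)) + C3*airybi(3^(1/3)*x*(1/k)^(1/3)), x)


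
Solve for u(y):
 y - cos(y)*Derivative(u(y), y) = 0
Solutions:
 u(y) = C1 + Integral(y/cos(y), y)


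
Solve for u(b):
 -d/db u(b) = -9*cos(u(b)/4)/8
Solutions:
 -9*b/8 - 2*log(sin(u(b)/4) - 1) + 2*log(sin(u(b)/4) + 1) = C1


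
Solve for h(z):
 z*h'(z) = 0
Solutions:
 h(z) = C1


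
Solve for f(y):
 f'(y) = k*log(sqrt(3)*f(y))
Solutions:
 Integral(1/(2*log(_y) + log(3)), (_y, f(y))) = C1 + k*y/2


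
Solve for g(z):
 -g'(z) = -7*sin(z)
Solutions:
 g(z) = C1 - 7*cos(z)


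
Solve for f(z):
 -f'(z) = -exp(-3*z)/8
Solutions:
 f(z) = C1 - exp(-3*z)/24


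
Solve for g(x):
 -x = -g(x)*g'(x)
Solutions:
 g(x) = -sqrt(C1 + x^2)
 g(x) = sqrt(C1 + x^2)


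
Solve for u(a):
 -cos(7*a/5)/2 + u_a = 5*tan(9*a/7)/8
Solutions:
 u(a) = C1 - 35*log(cos(9*a/7))/72 + 5*sin(7*a/5)/14


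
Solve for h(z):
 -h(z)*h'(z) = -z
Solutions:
 h(z) = -sqrt(C1 + z^2)
 h(z) = sqrt(C1 + z^2)


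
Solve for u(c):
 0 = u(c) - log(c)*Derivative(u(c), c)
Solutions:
 u(c) = C1*exp(li(c))


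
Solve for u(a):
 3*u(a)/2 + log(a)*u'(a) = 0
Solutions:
 u(a) = C1*exp(-3*li(a)/2)


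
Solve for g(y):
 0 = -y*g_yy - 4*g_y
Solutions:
 g(y) = C1 + C2/y^3


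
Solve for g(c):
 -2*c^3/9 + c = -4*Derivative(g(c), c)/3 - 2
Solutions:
 g(c) = C1 + c^4/24 - 3*c^2/8 - 3*c/2


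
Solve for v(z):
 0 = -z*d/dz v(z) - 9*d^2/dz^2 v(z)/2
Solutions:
 v(z) = C1 + C2*erf(z/3)


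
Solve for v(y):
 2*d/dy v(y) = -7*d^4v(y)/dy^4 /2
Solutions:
 v(y) = C1 + C4*exp(-14^(2/3)*y/7) + (C2*sin(14^(2/3)*sqrt(3)*y/14) + C3*cos(14^(2/3)*sqrt(3)*y/14))*exp(14^(2/3)*y/14)


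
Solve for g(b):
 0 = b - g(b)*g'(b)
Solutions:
 g(b) = -sqrt(C1 + b^2)
 g(b) = sqrt(C1 + b^2)


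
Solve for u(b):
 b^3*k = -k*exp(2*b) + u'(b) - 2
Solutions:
 u(b) = C1 + b^4*k/4 + 2*b + k*exp(2*b)/2


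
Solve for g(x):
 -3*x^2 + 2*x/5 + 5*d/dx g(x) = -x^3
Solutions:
 g(x) = C1 - x^4/20 + x^3/5 - x^2/25


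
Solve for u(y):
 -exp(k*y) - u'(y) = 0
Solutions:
 u(y) = C1 - exp(k*y)/k


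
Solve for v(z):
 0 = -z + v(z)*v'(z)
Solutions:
 v(z) = -sqrt(C1 + z^2)
 v(z) = sqrt(C1 + z^2)


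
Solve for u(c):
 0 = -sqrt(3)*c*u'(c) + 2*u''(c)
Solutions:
 u(c) = C1 + C2*erfi(3^(1/4)*c/2)


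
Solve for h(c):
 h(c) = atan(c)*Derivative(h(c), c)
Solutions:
 h(c) = C1*exp(Integral(1/atan(c), c))


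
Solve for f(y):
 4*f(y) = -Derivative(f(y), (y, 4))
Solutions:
 f(y) = (C1*sin(y) + C2*cos(y))*exp(-y) + (C3*sin(y) + C4*cos(y))*exp(y)


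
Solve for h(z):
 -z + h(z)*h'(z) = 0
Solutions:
 h(z) = -sqrt(C1 + z^2)
 h(z) = sqrt(C1 + z^2)


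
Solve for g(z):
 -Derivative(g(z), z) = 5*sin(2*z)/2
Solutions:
 g(z) = C1 + 5*cos(2*z)/4


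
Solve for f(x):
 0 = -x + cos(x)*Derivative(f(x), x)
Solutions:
 f(x) = C1 + Integral(x/cos(x), x)


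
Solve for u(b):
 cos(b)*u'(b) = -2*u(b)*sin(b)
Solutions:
 u(b) = C1*cos(b)^2


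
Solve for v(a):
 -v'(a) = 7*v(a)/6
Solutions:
 v(a) = C1*exp(-7*a/6)


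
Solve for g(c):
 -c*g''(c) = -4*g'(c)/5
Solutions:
 g(c) = C1 + C2*c^(9/5)


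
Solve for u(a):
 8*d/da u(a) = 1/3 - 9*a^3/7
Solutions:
 u(a) = C1 - 9*a^4/224 + a/24


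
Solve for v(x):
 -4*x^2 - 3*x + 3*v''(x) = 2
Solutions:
 v(x) = C1 + C2*x + x^4/9 + x^3/6 + x^2/3


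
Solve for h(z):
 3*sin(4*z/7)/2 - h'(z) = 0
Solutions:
 h(z) = C1 - 21*cos(4*z/7)/8


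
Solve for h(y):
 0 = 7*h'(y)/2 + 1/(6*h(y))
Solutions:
 h(y) = -sqrt(C1 - 42*y)/21
 h(y) = sqrt(C1 - 42*y)/21


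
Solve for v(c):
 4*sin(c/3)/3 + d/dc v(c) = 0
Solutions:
 v(c) = C1 + 4*cos(c/3)


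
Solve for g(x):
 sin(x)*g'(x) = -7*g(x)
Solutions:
 g(x) = C1*sqrt(cos(x) + 1)*(cos(x)^3 + 3*cos(x)^2 + 3*cos(x) + 1)/(sqrt(cos(x) - 1)*(cos(x)^3 - 3*cos(x)^2 + 3*cos(x) - 1))


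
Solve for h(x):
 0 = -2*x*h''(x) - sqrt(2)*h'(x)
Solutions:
 h(x) = C1 + C2*x^(1 - sqrt(2)/2)


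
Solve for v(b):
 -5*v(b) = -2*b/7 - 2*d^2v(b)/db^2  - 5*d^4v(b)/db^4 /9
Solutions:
 v(b) = C1*exp(-sqrt(15)*b*sqrt(-3 + sqrt(34))/5) + C2*exp(sqrt(15)*b*sqrt(-3 + sqrt(34))/5) + C3*sin(sqrt(15)*b*sqrt(3 + sqrt(34))/5) + C4*cos(sqrt(15)*b*sqrt(3 + sqrt(34))/5) + 2*b/35


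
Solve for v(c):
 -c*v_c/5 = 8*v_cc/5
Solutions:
 v(c) = C1 + C2*erf(c/4)


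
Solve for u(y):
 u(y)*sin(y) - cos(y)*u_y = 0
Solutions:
 u(y) = C1/cos(y)


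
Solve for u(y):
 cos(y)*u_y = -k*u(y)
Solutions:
 u(y) = C1*exp(k*(log(sin(y) - 1) - log(sin(y) + 1))/2)


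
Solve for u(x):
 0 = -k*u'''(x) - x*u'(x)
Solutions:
 u(x) = C1 + Integral(C2*airyai(x*(-1/k)^(1/3)) + C3*airybi(x*(-1/k)^(1/3)), x)


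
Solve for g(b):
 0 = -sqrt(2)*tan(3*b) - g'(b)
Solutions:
 g(b) = C1 + sqrt(2)*log(cos(3*b))/3


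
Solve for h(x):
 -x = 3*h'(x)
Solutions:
 h(x) = C1 - x^2/6


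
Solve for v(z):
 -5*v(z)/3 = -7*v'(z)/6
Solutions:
 v(z) = C1*exp(10*z/7)


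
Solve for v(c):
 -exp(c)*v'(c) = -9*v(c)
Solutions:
 v(c) = C1*exp(-9*exp(-c))


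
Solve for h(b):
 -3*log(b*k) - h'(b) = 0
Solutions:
 h(b) = C1 - 3*b*log(b*k) + 3*b


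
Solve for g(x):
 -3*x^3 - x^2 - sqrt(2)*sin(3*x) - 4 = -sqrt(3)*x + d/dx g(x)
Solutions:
 g(x) = C1 - 3*x^4/4 - x^3/3 + sqrt(3)*x^2/2 - 4*x + sqrt(2)*cos(3*x)/3


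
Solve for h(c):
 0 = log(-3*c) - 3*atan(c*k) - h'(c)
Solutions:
 h(c) = C1 + c*log(-c) - c + c*log(3) - 3*Piecewise((c*atan(c*k) - log(c^2*k^2 + 1)/(2*k), Ne(k, 0)), (0, True))


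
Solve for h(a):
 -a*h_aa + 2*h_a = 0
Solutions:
 h(a) = C1 + C2*a^3


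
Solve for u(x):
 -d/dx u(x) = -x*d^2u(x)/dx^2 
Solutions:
 u(x) = C1 + C2*x^2


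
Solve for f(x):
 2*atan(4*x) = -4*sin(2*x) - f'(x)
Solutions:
 f(x) = C1 - 2*x*atan(4*x) + log(16*x^2 + 1)/4 + 2*cos(2*x)


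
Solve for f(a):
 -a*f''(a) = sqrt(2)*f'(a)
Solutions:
 f(a) = C1 + C2*a^(1 - sqrt(2))


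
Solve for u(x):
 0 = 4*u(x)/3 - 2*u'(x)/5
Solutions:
 u(x) = C1*exp(10*x/3)


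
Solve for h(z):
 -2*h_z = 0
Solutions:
 h(z) = C1


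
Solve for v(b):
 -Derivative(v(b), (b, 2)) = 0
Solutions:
 v(b) = C1 + C2*b


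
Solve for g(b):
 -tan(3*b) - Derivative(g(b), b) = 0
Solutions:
 g(b) = C1 + log(cos(3*b))/3


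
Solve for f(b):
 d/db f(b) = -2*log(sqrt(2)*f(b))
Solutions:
 Integral(1/(2*log(_y) + log(2)), (_y, f(b))) = C1 - b


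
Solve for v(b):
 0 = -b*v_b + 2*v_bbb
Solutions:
 v(b) = C1 + Integral(C2*airyai(2^(2/3)*b/2) + C3*airybi(2^(2/3)*b/2), b)


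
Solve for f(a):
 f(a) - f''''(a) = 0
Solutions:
 f(a) = C1*exp(-a) + C2*exp(a) + C3*sin(a) + C4*cos(a)


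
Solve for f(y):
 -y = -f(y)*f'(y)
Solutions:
 f(y) = -sqrt(C1 + y^2)
 f(y) = sqrt(C1 + y^2)


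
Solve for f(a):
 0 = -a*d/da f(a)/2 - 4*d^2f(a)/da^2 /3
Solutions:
 f(a) = C1 + C2*erf(sqrt(3)*a/4)


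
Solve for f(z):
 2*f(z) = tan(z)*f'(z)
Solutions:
 f(z) = C1*sin(z)^2


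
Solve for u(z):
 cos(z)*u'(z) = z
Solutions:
 u(z) = C1 + Integral(z/cos(z), z)


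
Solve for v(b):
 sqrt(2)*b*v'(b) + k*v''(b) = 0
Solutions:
 v(b) = C1 + C2*sqrt(k)*erf(2^(3/4)*b*sqrt(1/k)/2)


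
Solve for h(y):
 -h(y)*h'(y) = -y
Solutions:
 h(y) = -sqrt(C1 + y^2)
 h(y) = sqrt(C1 + y^2)


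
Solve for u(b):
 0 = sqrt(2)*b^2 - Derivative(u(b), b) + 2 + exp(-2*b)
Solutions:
 u(b) = C1 + sqrt(2)*b^3/3 + 2*b - exp(-2*b)/2


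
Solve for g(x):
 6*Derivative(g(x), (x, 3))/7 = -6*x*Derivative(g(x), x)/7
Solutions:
 g(x) = C1 + Integral(C2*airyai(-x) + C3*airybi(-x), x)


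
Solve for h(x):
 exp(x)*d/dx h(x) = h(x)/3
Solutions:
 h(x) = C1*exp(-exp(-x)/3)


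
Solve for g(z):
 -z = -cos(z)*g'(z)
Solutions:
 g(z) = C1 + Integral(z/cos(z), z)


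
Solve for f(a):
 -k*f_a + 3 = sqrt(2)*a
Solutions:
 f(a) = C1 - sqrt(2)*a^2/(2*k) + 3*a/k


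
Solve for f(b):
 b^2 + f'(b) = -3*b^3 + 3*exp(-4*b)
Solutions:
 f(b) = C1 - 3*b^4/4 - b^3/3 - 3*exp(-4*b)/4


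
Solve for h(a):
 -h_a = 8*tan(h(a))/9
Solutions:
 h(a) = pi - asin(C1*exp(-8*a/9))
 h(a) = asin(C1*exp(-8*a/9))


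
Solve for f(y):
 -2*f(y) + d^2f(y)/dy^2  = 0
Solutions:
 f(y) = C1*exp(-sqrt(2)*y) + C2*exp(sqrt(2)*y)


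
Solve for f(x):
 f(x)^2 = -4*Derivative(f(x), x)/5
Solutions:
 f(x) = 4/(C1 + 5*x)


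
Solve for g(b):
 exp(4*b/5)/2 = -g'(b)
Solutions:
 g(b) = C1 - 5*exp(4*b/5)/8


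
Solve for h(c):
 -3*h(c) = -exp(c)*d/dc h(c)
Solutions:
 h(c) = C1*exp(-3*exp(-c))


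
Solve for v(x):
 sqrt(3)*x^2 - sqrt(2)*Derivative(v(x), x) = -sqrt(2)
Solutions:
 v(x) = C1 + sqrt(6)*x^3/6 + x


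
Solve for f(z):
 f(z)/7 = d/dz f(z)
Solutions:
 f(z) = C1*exp(z/7)


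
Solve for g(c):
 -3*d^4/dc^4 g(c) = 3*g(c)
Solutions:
 g(c) = (C1*sin(sqrt(2)*c/2) + C2*cos(sqrt(2)*c/2))*exp(-sqrt(2)*c/2) + (C3*sin(sqrt(2)*c/2) + C4*cos(sqrt(2)*c/2))*exp(sqrt(2)*c/2)


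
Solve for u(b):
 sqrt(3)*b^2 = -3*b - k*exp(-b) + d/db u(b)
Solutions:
 u(b) = C1 + sqrt(3)*b^3/3 + 3*b^2/2 - k*exp(-b)


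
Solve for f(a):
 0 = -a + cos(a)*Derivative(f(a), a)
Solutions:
 f(a) = C1 + Integral(a/cos(a), a)


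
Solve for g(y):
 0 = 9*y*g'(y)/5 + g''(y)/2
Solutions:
 g(y) = C1 + C2*erf(3*sqrt(5)*y/5)


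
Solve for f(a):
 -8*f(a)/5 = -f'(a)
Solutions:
 f(a) = C1*exp(8*a/5)


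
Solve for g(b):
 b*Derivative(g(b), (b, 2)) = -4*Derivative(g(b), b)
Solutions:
 g(b) = C1 + C2/b^3


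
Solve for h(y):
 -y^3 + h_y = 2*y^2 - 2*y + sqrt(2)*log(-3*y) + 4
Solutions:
 h(y) = C1 + y^4/4 + 2*y^3/3 - y^2 + sqrt(2)*y*log(-y) + y*(-sqrt(2) + sqrt(2)*log(3) + 4)


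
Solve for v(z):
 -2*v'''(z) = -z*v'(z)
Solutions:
 v(z) = C1 + Integral(C2*airyai(2^(2/3)*z/2) + C3*airybi(2^(2/3)*z/2), z)


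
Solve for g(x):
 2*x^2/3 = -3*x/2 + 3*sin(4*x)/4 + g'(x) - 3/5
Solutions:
 g(x) = C1 + 2*x^3/9 + 3*x^2/4 + 3*x/5 + 3*cos(4*x)/16


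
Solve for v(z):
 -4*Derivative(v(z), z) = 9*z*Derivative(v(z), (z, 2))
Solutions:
 v(z) = C1 + C2*z^(5/9)


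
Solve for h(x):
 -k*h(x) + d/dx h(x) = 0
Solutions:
 h(x) = C1*exp(k*x)


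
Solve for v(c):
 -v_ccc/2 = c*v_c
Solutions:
 v(c) = C1 + Integral(C2*airyai(-2^(1/3)*c) + C3*airybi(-2^(1/3)*c), c)


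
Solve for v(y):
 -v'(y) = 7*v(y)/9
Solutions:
 v(y) = C1*exp(-7*y/9)


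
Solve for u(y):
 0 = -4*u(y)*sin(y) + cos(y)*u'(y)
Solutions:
 u(y) = C1/cos(y)^4


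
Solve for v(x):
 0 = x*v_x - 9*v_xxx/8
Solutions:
 v(x) = C1 + Integral(C2*airyai(2*3^(1/3)*x/3) + C3*airybi(2*3^(1/3)*x/3), x)


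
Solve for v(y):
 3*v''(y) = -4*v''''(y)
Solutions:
 v(y) = C1 + C2*y + C3*sin(sqrt(3)*y/2) + C4*cos(sqrt(3)*y/2)


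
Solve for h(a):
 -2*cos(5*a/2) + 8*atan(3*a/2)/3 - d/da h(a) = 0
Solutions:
 h(a) = C1 + 8*a*atan(3*a/2)/3 - 8*log(9*a^2 + 4)/9 - 4*sin(5*a/2)/5


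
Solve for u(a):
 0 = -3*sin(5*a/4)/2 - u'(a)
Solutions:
 u(a) = C1 + 6*cos(5*a/4)/5


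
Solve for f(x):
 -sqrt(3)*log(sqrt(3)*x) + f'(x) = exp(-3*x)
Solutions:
 f(x) = C1 + sqrt(3)*x*log(x) + sqrt(3)*x*(-1 + log(3)/2) - exp(-3*x)/3


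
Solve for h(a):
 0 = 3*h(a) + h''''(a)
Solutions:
 h(a) = (C1*sin(sqrt(2)*3^(1/4)*a/2) + C2*cos(sqrt(2)*3^(1/4)*a/2))*exp(-sqrt(2)*3^(1/4)*a/2) + (C3*sin(sqrt(2)*3^(1/4)*a/2) + C4*cos(sqrt(2)*3^(1/4)*a/2))*exp(sqrt(2)*3^(1/4)*a/2)


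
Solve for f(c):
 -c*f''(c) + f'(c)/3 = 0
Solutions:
 f(c) = C1 + C2*c^(4/3)


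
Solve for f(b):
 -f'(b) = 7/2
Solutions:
 f(b) = C1 - 7*b/2


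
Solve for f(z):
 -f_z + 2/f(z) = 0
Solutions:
 f(z) = -sqrt(C1 + 4*z)
 f(z) = sqrt(C1 + 4*z)


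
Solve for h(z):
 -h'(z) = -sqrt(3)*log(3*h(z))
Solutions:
 -sqrt(3)*Integral(1/(log(_y) + log(3)), (_y, h(z)))/3 = C1 - z


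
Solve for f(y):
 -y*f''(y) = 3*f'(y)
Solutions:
 f(y) = C1 + C2/y^2


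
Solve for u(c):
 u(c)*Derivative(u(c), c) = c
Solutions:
 u(c) = -sqrt(C1 + c^2)
 u(c) = sqrt(C1 + c^2)


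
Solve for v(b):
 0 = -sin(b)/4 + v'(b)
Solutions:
 v(b) = C1 - cos(b)/4


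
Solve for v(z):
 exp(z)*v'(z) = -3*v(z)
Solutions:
 v(z) = C1*exp(3*exp(-z))


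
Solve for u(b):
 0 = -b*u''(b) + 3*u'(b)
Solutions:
 u(b) = C1 + C2*b^4


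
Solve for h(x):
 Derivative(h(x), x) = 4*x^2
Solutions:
 h(x) = C1 + 4*x^3/3


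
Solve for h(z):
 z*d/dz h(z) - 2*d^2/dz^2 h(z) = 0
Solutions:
 h(z) = C1 + C2*erfi(z/2)


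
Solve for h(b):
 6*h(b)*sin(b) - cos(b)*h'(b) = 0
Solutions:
 h(b) = C1/cos(b)^6


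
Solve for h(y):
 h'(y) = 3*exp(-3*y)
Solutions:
 h(y) = C1 - exp(-3*y)


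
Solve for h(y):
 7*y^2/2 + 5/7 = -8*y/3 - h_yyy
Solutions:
 h(y) = C1 + C2*y + C3*y^2 - 7*y^5/120 - y^4/9 - 5*y^3/42


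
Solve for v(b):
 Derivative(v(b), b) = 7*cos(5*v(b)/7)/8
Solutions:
 -7*b/8 - 7*log(sin(5*v(b)/7) - 1)/10 + 7*log(sin(5*v(b)/7) + 1)/10 = C1


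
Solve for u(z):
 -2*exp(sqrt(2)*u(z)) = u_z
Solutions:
 u(z) = sqrt(2)*(2*log(1/(C1 + 2*z)) - log(2))/4


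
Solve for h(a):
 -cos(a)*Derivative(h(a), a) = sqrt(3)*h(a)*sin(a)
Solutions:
 h(a) = C1*cos(a)^(sqrt(3))


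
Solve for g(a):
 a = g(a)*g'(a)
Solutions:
 g(a) = -sqrt(C1 + a^2)
 g(a) = sqrt(C1 + a^2)


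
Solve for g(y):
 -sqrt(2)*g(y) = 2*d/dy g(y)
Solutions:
 g(y) = C1*exp(-sqrt(2)*y/2)


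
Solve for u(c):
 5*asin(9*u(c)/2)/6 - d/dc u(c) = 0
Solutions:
 Integral(1/asin(9*_y/2), (_y, u(c))) = C1 + 5*c/6


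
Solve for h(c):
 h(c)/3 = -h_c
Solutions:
 h(c) = C1*exp(-c/3)


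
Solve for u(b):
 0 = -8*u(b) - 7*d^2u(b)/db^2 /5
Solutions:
 u(b) = C1*sin(2*sqrt(70)*b/7) + C2*cos(2*sqrt(70)*b/7)


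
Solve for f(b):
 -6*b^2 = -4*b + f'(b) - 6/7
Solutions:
 f(b) = C1 - 2*b^3 + 2*b^2 + 6*b/7


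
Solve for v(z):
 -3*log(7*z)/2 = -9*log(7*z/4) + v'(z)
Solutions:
 v(z) = C1 + 15*z*log(z)/2 - 18*z*log(2) - 15*z/2 + 15*z*log(7)/2


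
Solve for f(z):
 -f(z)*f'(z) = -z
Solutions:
 f(z) = -sqrt(C1 + z^2)
 f(z) = sqrt(C1 + z^2)


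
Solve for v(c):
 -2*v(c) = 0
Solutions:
 v(c) = 0


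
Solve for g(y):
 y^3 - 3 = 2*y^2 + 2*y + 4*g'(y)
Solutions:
 g(y) = C1 + y^4/16 - y^3/6 - y^2/4 - 3*y/4


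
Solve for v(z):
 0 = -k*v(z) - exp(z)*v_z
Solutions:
 v(z) = C1*exp(k*exp(-z))


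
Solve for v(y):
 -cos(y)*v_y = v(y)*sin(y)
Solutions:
 v(y) = C1*cos(y)


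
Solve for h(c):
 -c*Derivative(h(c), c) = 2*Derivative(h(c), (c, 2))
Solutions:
 h(c) = C1 + C2*erf(c/2)


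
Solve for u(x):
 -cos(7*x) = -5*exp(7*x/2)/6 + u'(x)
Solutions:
 u(x) = C1 + 5*exp(7*x/2)/21 - sin(7*x)/7


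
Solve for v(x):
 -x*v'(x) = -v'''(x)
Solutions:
 v(x) = C1 + Integral(C2*airyai(x) + C3*airybi(x), x)


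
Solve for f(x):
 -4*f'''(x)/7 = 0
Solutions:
 f(x) = C1 + C2*x + C3*x^2


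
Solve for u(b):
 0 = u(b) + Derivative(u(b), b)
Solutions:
 u(b) = C1*exp(-b)


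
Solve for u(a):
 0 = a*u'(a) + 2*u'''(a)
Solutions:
 u(a) = C1 + Integral(C2*airyai(-2^(2/3)*a/2) + C3*airybi(-2^(2/3)*a/2), a)


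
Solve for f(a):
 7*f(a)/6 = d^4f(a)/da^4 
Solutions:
 f(a) = C1*exp(-6^(3/4)*7^(1/4)*a/6) + C2*exp(6^(3/4)*7^(1/4)*a/6) + C3*sin(6^(3/4)*7^(1/4)*a/6) + C4*cos(6^(3/4)*7^(1/4)*a/6)


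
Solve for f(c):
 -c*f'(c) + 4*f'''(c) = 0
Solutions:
 f(c) = C1 + Integral(C2*airyai(2^(1/3)*c/2) + C3*airybi(2^(1/3)*c/2), c)


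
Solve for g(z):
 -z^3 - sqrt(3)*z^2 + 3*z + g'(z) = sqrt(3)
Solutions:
 g(z) = C1 + z^4/4 + sqrt(3)*z^3/3 - 3*z^2/2 + sqrt(3)*z


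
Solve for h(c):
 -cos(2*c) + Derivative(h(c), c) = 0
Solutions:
 h(c) = C1 + sin(2*c)/2


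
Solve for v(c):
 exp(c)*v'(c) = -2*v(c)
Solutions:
 v(c) = C1*exp(2*exp(-c))


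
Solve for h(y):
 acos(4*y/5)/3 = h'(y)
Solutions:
 h(y) = C1 + y*acos(4*y/5)/3 - sqrt(25 - 16*y^2)/12


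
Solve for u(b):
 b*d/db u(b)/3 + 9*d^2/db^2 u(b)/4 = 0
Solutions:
 u(b) = C1 + C2*erf(sqrt(6)*b/9)


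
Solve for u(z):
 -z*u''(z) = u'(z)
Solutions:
 u(z) = C1 + C2*log(z)


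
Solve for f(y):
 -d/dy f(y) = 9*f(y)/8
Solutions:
 f(y) = C1*exp(-9*y/8)


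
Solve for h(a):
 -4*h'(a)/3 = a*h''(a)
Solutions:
 h(a) = C1 + C2/a^(1/3)


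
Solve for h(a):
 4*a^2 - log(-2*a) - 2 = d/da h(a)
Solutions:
 h(a) = C1 + 4*a^3/3 - a*log(-a) + a*(-1 - log(2))


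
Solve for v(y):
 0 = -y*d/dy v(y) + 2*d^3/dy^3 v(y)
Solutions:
 v(y) = C1 + Integral(C2*airyai(2^(2/3)*y/2) + C3*airybi(2^(2/3)*y/2), y)


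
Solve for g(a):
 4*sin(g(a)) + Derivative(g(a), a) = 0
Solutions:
 g(a) = -acos((-C1 - exp(8*a))/(C1 - exp(8*a))) + 2*pi
 g(a) = acos((-C1 - exp(8*a))/(C1 - exp(8*a)))


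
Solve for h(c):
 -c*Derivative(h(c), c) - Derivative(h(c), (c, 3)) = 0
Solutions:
 h(c) = C1 + Integral(C2*airyai(-c) + C3*airybi(-c), c)


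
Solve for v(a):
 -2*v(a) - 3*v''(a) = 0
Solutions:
 v(a) = C1*sin(sqrt(6)*a/3) + C2*cos(sqrt(6)*a/3)


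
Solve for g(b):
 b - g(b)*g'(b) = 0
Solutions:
 g(b) = -sqrt(C1 + b^2)
 g(b) = sqrt(C1 + b^2)


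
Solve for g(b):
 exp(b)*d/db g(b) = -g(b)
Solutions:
 g(b) = C1*exp(exp(-b))


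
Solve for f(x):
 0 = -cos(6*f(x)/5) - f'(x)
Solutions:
 x - 5*log(sin(6*f(x)/5) - 1)/12 + 5*log(sin(6*f(x)/5) + 1)/12 = C1


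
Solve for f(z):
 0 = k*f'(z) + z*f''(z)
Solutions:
 f(z) = C1 + z^(1 - re(k))*(C2*sin(log(z)*Abs(im(k))) + C3*cos(log(z)*im(k)))


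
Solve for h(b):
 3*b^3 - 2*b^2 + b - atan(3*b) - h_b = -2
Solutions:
 h(b) = C1 + 3*b^4/4 - 2*b^3/3 + b^2/2 - b*atan(3*b) + 2*b + log(9*b^2 + 1)/6


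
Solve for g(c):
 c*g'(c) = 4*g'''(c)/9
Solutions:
 g(c) = C1 + Integral(C2*airyai(2^(1/3)*3^(2/3)*c/2) + C3*airybi(2^(1/3)*3^(2/3)*c/2), c)


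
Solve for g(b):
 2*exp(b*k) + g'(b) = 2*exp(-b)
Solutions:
 g(b) = C1 - 2*exp(-b) - 2*exp(b*k)/k


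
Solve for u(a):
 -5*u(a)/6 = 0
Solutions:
 u(a) = 0


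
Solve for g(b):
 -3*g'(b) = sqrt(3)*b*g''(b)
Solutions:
 g(b) = C1 + C2*b^(1 - sqrt(3))


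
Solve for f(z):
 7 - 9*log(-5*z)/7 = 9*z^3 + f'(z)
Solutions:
 f(z) = C1 - 9*z^4/4 - 9*z*log(-z)/7 + z*(58 - 9*log(5))/7


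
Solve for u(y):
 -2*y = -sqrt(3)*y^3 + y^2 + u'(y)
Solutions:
 u(y) = C1 + sqrt(3)*y^4/4 - y^3/3 - y^2


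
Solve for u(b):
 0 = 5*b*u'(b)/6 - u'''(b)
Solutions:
 u(b) = C1 + Integral(C2*airyai(5^(1/3)*6^(2/3)*b/6) + C3*airybi(5^(1/3)*6^(2/3)*b/6), b)


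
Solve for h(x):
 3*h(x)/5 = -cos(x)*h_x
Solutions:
 h(x) = C1*(sin(x) - 1)^(3/10)/(sin(x) + 1)^(3/10)


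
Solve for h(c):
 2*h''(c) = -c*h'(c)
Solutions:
 h(c) = C1 + C2*erf(c/2)


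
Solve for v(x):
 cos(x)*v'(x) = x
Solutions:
 v(x) = C1 + Integral(x/cos(x), x)


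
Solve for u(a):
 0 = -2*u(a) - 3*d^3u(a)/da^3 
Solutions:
 u(a) = C3*exp(-2^(1/3)*3^(2/3)*a/3) + (C1*sin(2^(1/3)*3^(1/6)*a/2) + C2*cos(2^(1/3)*3^(1/6)*a/2))*exp(2^(1/3)*3^(2/3)*a/6)


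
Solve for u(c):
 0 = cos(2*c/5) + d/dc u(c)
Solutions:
 u(c) = C1 - 5*sin(2*c/5)/2


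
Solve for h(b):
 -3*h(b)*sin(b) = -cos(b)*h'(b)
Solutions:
 h(b) = C1/cos(b)^3


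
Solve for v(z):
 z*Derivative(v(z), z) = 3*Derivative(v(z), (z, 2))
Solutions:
 v(z) = C1 + C2*erfi(sqrt(6)*z/6)


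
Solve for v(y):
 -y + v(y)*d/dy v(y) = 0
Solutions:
 v(y) = -sqrt(C1 + y^2)
 v(y) = sqrt(C1 + y^2)


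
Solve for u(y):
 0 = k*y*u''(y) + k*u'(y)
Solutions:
 u(y) = C1 + C2*log(y)


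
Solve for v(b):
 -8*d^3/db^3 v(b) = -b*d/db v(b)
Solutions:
 v(b) = C1 + Integral(C2*airyai(b/2) + C3*airybi(b/2), b)


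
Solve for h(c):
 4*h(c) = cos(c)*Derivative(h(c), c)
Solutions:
 h(c) = C1*(sin(c)^2 + 2*sin(c) + 1)/(sin(c)^2 - 2*sin(c) + 1)


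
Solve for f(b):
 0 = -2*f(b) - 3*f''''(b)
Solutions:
 f(b) = (C1*sin(6^(3/4)*b/6) + C2*cos(6^(3/4)*b/6))*exp(-6^(3/4)*b/6) + (C3*sin(6^(3/4)*b/6) + C4*cos(6^(3/4)*b/6))*exp(6^(3/4)*b/6)


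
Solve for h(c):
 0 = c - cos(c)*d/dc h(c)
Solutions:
 h(c) = C1 + Integral(c/cos(c), c)


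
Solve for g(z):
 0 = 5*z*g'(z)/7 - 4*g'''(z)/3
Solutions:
 g(z) = C1 + Integral(C2*airyai(1470^(1/3)*z/14) + C3*airybi(1470^(1/3)*z/14), z)


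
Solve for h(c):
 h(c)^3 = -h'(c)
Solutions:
 h(c) = -sqrt(2)*sqrt(-1/(C1 - c))/2
 h(c) = sqrt(2)*sqrt(-1/(C1 - c))/2


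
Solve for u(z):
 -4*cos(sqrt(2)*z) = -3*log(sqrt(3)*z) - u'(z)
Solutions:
 u(z) = C1 - 3*z*log(z) - 3*z*log(3)/2 + 3*z + 2*sqrt(2)*sin(sqrt(2)*z)


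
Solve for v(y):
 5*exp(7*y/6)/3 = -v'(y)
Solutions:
 v(y) = C1 - 10*exp(7*y/6)/7


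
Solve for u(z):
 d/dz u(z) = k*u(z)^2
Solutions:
 u(z) = -1/(C1 + k*z)


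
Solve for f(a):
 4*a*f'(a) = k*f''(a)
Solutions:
 f(a) = C1 + C2*erf(sqrt(2)*a*sqrt(-1/k))/sqrt(-1/k)


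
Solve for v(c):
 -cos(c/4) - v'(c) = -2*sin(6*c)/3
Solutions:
 v(c) = C1 - 4*sin(c/4) - cos(6*c)/9


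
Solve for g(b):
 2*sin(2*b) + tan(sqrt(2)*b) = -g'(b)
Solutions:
 g(b) = C1 + sqrt(2)*log(cos(sqrt(2)*b))/2 + cos(2*b)


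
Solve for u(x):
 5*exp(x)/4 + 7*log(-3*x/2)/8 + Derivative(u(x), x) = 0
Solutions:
 u(x) = C1 - 7*x*log(-x)/8 + 7*x*(-log(3) + log(2) + 1)/8 - 5*exp(x)/4


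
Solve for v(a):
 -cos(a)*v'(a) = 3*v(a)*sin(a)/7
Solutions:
 v(a) = C1*cos(a)^(3/7)


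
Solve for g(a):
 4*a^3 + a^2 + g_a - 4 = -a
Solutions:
 g(a) = C1 - a^4 - a^3/3 - a^2/2 + 4*a


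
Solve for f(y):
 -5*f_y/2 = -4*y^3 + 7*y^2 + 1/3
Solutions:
 f(y) = C1 + 2*y^4/5 - 14*y^3/15 - 2*y/15


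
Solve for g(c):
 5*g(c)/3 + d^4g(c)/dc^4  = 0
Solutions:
 g(c) = (C1*sin(sqrt(2)*3^(3/4)*5^(1/4)*c/6) + C2*cos(sqrt(2)*3^(3/4)*5^(1/4)*c/6))*exp(-sqrt(2)*3^(3/4)*5^(1/4)*c/6) + (C3*sin(sqrt(2)*3^(3/4)*5^(1/4)*c/6) + C4*cos(sqrt(2)*3^(3/4)*5^(1/4)*c/6))*exp(sqrt(2)*3^(3/4)*5^(1/4)*c/6)


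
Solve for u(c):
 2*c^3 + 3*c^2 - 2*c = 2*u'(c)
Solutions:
 u(c) = C1 + c^4/4 + c^3/2 - c^2/2


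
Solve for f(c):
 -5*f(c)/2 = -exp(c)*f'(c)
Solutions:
 f(c) = C1*exp(-5*exp(-c)/2)


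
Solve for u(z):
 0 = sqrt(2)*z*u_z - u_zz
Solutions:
 u(z) = C1 + C2*erfi(2^(3/4)*z/2)


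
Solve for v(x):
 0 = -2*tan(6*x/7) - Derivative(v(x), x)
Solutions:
 v(x) = C1 + 7*log(cos(6*x/7))/3


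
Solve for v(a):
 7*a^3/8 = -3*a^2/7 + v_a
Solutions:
 v(a) = C1 + 7*a^4/32 + a^3/7


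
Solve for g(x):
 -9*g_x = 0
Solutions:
 g(x) = C1


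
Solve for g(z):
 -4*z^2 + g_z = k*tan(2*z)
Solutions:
 g(z) = C1 - k*log(cos(2*z))/2 + 4*z^3/3


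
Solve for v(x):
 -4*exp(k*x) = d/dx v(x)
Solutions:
 v(x) = C1 - 4*exp(k*x)/k


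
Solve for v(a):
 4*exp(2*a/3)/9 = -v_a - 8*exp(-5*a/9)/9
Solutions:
 v(a) = C1 - 2*exp(2*a/3)/3 + 8*exp(-5*a/9)/5


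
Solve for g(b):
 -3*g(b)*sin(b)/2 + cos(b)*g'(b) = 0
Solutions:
 g(b) = C1/cos(b)^(3/2)


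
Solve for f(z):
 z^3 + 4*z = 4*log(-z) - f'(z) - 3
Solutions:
 f(z) = C1 - z^4/4 - 2*z^2 + 4*z*log(-z) - 7*z


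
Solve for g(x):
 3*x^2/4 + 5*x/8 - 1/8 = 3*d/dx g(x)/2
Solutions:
 g(x) = C1 + x^3/6 + 5*x^2/24 - x/12


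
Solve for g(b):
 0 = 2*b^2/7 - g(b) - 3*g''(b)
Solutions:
 g(b) = C1*sin(sqrt(3)*b/3) + C2*cos(sqrt(3)*b/3) + 2*b^2/7 - 12/7


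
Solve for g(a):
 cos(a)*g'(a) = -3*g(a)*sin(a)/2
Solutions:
 g(a) = C1*cos(a)^(3/2)


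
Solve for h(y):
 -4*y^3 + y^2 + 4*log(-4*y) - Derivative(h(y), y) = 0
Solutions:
 h(y) = C1 - y^4 + y^3/3 + 4*y*log(-y) + 4*y*(-1 + 2*log(2))


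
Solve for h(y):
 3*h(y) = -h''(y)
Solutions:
 h(y) = C1*sin(sqrt(3)*y) + C2*cos(sqrt(3)*y)


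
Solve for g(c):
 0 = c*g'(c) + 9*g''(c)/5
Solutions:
 g(c) = C1 + C2*erf(sqrt(10)*c/6)


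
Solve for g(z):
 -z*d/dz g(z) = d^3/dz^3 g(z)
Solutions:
 g(z) = C1 + Integral(C2*airyai(-z) + C3*airybi(-z), z)


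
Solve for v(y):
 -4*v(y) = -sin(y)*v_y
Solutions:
 v(y) = C1*(cos(y)^2 - 2*cos(y) + 1)/(cos(y)^2 + 2*cos(y) + 1)


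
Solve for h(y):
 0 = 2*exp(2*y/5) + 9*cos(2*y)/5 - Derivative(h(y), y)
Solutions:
 h(y) = C1 + 5*exp(2*y/5) + 9*sin(2*y)/10


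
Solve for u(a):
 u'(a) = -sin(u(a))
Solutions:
 u(a) = -acos((-C1 - exp(2*a))/(C1 - exp(2*a))) + 2*pi
 u(a) = acos((-C1 - exp(2*a))/(C1 - exp(2*a)))


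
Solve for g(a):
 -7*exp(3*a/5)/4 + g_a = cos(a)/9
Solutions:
 g(a) = C1 + 35*exp(3*a/5)/12 + sin(a)/9


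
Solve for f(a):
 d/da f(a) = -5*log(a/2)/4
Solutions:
 f(a) = C1 - 5*a*log(a)/4 + 5*a*log(2)/4 + 5*a/4


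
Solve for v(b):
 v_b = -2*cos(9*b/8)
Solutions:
 v(b) = C1 - 16*sin(9*b/8)/9


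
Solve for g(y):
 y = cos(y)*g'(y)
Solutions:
 g(y) = C1 + Integral(y/cos(y), y)


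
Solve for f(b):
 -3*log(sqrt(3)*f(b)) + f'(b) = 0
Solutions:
 -2*Integral(1/(2*log(_y) + log(3)), (_y, f(b)))/3 = C1 - b


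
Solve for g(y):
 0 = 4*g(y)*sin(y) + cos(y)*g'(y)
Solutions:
 g(y) = C1*cos(y)^4


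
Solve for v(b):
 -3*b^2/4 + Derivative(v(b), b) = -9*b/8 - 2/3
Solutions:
 v(b) = C1 + b^3/4 - 9*b^2/16 - 2*b/3


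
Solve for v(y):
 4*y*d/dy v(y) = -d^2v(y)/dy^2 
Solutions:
 v(y) = C1 + C2*erf(sqrt(2)*y)


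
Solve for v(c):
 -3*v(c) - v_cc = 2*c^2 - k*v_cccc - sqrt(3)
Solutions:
 v(c) = C1*exp(-sqrt(2)*c*sqrt((1 - sqrt(12*k + 1))/k)/2) + C2*exp(sqrt(2)*c*sqrt((1 - sqrt(12*k + 1))/k)/2) + C3*exp(-sqrt(2)*c*sqrt((sqrt(12*k + 1) + 1)/k)/2) + C4*exp(sqrt(2)*c*sqrt((sqrt(12*k + 1) + 1)/k)/2) - 2*c^2/3 + 4/9 + sqrt(3)/3


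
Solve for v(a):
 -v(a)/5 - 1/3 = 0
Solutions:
 v(a) = -5/3


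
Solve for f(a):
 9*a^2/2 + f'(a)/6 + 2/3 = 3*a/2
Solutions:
 f(a) = C1 - 9*a^3 + 9*a^2/2 - 4*a


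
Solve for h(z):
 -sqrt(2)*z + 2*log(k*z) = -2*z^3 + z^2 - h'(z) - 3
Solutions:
 h(z) = C1 - z^4/2 + z^3/3 + sqrt(2)*z^2/2 - 2*z*log(k*z) - z


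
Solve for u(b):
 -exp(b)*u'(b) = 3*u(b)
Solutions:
 u(b) = C1*exp(3*exp(-b))


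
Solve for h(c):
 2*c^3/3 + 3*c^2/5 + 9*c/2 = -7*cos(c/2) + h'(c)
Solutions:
 h(c) = C1 + c^4/6 + c^3/5 + 9*c^2/4 + 14*sin(c/2)


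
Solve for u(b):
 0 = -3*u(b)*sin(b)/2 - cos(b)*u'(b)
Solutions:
 u(b) = C1*cos(b)^(3/2)


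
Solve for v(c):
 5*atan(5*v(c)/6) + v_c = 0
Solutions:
 Integral(1/atan(5*_y/6), (_y, v(c))) = C1 - 5*c


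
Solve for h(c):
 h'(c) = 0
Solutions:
 h(c) = C1


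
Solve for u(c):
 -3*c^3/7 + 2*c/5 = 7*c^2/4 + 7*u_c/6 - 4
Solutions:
 u(c) = C1 - 9*c^4/98 - c^3/2 + 6*c^2/35 + 24*c/7


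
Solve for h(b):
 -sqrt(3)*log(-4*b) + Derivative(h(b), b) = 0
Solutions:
 h(b) = C1 + sqrt(3)*b*log(-b) + sqrt(3)*b*(-1 + 2*log(2))


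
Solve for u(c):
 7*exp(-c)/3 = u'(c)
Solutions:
 u(c) = C1 - 7*exp(-c)/3
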